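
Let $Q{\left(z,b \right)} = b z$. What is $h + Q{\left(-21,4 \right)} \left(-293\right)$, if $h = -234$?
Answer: $24378$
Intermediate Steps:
$h + Q{\left(-21,4 \right)} \left(-293\right) = -234 + 4 \left(-21\right) \left(-293\right) = -234 - -24612 = -234 + 24612 = 24378$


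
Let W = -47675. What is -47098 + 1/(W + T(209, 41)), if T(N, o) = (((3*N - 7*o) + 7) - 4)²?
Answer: -3295635451/69974 ≈ -47098.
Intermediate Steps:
T(N, o) = (3 - 7*o + 3*N)² (T(N, o) = (((-7*o + 3*N) + 7) - 4)² = ((7 - 7*o + 3*N) - 4)² = (3 - 7*o + 3*N)²)
-47098 + 1/(W + T(209, 41)) = -47098 + 1/(-47675 + (3 - 7*41 + 3*209)²) = -47098 + 1/(-47675 + (3 - 287 + 627)²) = -47098 + 1/(-47675 + 343²) = -47098 + 1/(-47675 + 117649) = -47098 + 1/69974 = -3295635451/69974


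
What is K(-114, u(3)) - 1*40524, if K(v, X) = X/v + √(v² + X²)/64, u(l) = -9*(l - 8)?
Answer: -1539927/38 + 3*√1669/64 ≈ -40523.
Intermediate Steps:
u(l) = 72 - 9*l (u(l) = -9*(-8 + l) = 72 - 9*l)
K(v, X) = √(X² + v²)/64 + X/v (K(v, X) = X/v + √(X² + v²)*(1/64) = X/v + √(X² + v²)/64 = √(X² + v²)/64 + X/v)
K(-114, u(3)) - 1*40524 = (√((72 - 9*3)² + (-114)²)/64 + (72 - 9*3)/(-114)) - 1*40524 = (√((72 - 27)² + 12996)/64 + (72 - 27)*(-1/114)) - 40524 = (√(45² + 12996)/64 + 45*(-1/114)) - 40524 = (√(2025 + 12996)/64 - 15/38) - 40524 = (√15021/64 - 15/38) - 40524 = ((3*√1669)/64 - 15/38) - 40524 = (3*√1669/64 - 15/38) - 40524 = (-15/38 + 3*√1669/64) - 40524 = -1539927/38 + 3*√1669/64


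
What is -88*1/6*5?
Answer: -220/3 ≈ -73.333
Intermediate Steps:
-88*1/6*5 = -88*1*(1/6)*5 = -44*5/3 = -88*5/6 = -220/3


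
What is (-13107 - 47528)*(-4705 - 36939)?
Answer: 2525083940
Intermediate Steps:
(-13107 - 47528)*(-4705 - 36939) = -60635*(-41644) = 2525083940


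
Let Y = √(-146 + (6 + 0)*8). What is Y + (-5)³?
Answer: -125 + 7*I*√2 ≈ -125.0 + 9.8995*I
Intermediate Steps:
Y = 7*I*√2 (Y = √(-146 + 6*8) = √(-146 + 48) = √(-98) = 7*I*√2 ≈ 9.8995*I)
Y + (-5)³ = 7*I*√2 + (-5)³ = 7*I*√2 - 125 = -125 + 7*I*√2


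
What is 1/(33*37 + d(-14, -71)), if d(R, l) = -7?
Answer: 1/1214 ≈ 0.00082372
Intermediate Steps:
1/(33*37 + d(-14, -71)) = 1/(33*37 - 7) = 1/(1221 - 7) = 1/1214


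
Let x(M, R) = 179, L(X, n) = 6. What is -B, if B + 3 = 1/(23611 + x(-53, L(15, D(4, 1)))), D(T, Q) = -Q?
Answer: 71369/23790 ≈ 3.0000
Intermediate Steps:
B = -71369/23790 (B = -3 + 1/(23611 + 179) = -3 + 1/23790 = -71369/23790 ≈ -3.0000)
-B = -1*(-71369/23790) = 71369/23790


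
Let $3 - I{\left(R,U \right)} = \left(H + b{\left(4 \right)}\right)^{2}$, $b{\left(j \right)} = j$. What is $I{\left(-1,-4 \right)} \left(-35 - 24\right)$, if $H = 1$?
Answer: $1298$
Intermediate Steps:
$I{\left(R,U \right)} = -22$ ($I{\left(R,U \right)} = 3 - \left(1 + 4\right)^{2} = 3 - 5^{2} = 3 - 25 = -22$)
$I{\left(-1,-4 \right)} \left(-35 - 24\right) = - 22 \left(-35 - 24\right) = \left(-22\right) \left(-59\right) = 1298$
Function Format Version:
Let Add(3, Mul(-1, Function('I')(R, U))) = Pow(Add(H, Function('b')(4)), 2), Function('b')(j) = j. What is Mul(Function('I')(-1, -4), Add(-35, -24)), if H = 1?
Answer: 1298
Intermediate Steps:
Function('I')(R, U) = -22 (Function('I')(R, U) = Add(3, Mul(-1, Pow(Add(1, 4), 2))) = Add(3, Mul(-1, Pow(5, 2))) = Add(3, Mul(-1, 25)) = Add(3, -25) = -22)
Mul(Function('I')(-1, -4), Add(-35, -24)) = Mul(-22, Add(-35, -24)) = Mul(-22, -59) = 1298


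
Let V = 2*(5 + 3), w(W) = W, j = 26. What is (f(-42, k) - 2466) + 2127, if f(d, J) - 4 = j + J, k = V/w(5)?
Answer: -1529/5 ≈ -305.80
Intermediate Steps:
V = 16 (V = 2*8 = 16)
k = 16/5 ≈ 3.2000
f(d, J) = 30 + J (f(d, J) = 4 + (26 + J) = 30 + J)
(f(-42, k) - 2466) + 2127 = ((30 + 16/5) - 2466) + 2127 = (166/5 - 2466) + 2127 = -12164/5 + 2127 = -1529/5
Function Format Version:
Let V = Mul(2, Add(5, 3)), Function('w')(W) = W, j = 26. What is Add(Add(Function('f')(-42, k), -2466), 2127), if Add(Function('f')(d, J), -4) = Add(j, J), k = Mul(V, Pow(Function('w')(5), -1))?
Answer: Rational(-1529, 5) ≈ -305.80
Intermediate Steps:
V = 16 (V = Mul(2, 8) = 16)
k = Rational(16, 5) (k = Mul(16, Pow(5, -1)) = Mul(16, Rational(1, 5)) = Rational(16, 5) ≈ 3.2000)
Function('f')(d, J) = Add(30, J) (Function('f')(d, J) = Add(4, Add(26, J)) = Add(30, J))
Add(Add(Function('f')(-42, k), -2466), 2127) = Add(Add(Add(30, Rational(16, 5)), -2466), 2127) = Add(Add(Rational(166, 5), -2466), 2127) = Add(Rational(-12164, 5), 2127) = Rational(-1529, 5)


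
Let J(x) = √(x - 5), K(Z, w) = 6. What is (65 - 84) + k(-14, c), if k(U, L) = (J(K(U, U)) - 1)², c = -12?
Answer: -19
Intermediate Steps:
J(x) = √(-5 + x)
k(U, L) = 0 (k(U, L) = (√(-5 + 6) - 1)² = (√1 - 1)² = (1 - 1)² = 0² = 0)
(65 - 84) + k(-14, c) = (65 - 84) + 0 = -19 + 0 = -19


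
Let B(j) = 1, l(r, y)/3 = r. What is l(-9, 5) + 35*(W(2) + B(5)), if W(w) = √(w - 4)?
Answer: 8 + 35*I*√2 ≈ 8.0 + 49.497*I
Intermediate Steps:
W(w) = √(-4 + w)
l(r, y) = 3*r
l(-9, 5) + 35*(W(2) + B(5)) = 3*(-9) + 35*(√(-4 + 2) + 1) = -27 + 35*(√(-2) + 1) = -27 + 35*(I*√2 + 1) = -27 + 35*(1 + I*√2) = -27 + (35 + 35*I*√2) = 8 + 35*I*√2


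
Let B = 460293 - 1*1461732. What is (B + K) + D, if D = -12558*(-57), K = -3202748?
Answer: -3488381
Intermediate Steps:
B = -1001439 (B = 460293 - 1461732 = -1001439)
D = 715806
(B + K) + D = (-1001439 - 3202748) + 715806 = -4204187 + 715806 = -3488381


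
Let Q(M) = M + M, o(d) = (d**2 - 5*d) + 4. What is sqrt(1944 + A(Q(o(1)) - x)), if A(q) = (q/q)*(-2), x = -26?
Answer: sqrt(1942) ≈ 44.068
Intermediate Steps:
o(d) = 4 + d**2 - 5*d
Q(M) = 2*M
A(q) = -2 (A(q) = 1*(-2) = -2)
sqrt(1944 + A(Q(o(1)) - x)) = sqrt(1944 - 2) = sqrt(1942)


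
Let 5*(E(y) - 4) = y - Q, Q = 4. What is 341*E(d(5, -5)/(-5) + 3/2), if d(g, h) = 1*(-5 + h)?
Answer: 13299/10 ≈ 1329.9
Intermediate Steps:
d(g, h) = -5 + h
E(y) = 16/5 + y/5 (E(y) = 4 + (y - 1*4)/5 = 4 + (y - 4)/5 = 4 + (-4 + y)/5 = 4 + (-⅘ + y/5) = 16/5 + y/5)
341*E(d(5, -5)/(-5) + 3/2) = 341*(16/5 + ((-5 - 5)/(-5) + 3/2)/5) = 341*(16/5 + (-10*(-⅕) + 3*(½))/5) = 341*(16/5 + (2 + 3/2)/5) = 341*(16/5 + (⅕)*(7/2)) = 341*(16/5 + 7/10) = 341*(39/10) = 13299/10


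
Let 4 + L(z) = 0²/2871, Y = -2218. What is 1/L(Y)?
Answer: -¼ ≈ -0.25000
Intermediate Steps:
L(z) = -4 (L(z) = -4 + 0²/2871 = -4 + 0*(1/2871) = -4 + 0 = -4)
1/L(Y) = 1/(-4) = -¼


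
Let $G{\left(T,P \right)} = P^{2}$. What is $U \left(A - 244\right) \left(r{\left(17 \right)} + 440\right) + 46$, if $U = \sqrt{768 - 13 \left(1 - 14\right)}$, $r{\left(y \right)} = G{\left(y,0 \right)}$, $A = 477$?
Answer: $46 + 102520 \sqrt{937} \approx 3.1382 \cdot 10^{6}$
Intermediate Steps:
$r{\left(y \right)} = 0$ ($r{\left(y \right)} = 0^{2} = 0$)
$U = \sqrt{937}$ ($U = \sqrt{768 - -169} = \sqrt{768 + 169} = \sqrt{937} \approx 30.61$)
$U \left(A - 244\right) \left(r{\left(17 \right)} + 440\right) + 46 = \sqrt{937} \left(477 - 244\right) \left(0 + 440\right) + 46 = \sqrt{937} \cdot 233 \cdot 440 + 46 = \sqrt{937} \cdot 102520 + 46 = 102520 \sqrt{937} + 46 = 46 + 102520 \sqrt{937}$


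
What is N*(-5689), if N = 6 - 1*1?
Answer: -28445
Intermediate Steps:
N = 5 (N = 6 - 1 = 5)
N*(-5689) = 5*(-5689) = -28445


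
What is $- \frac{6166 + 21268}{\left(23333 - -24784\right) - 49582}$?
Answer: $\frac{27434}{1465} \approx 18.726$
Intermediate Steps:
$- \frac{6166 + 21268}{\left(23333 - -24784\right) - 49582} = - \frac{27434}{\left(23333 + 24784\right) - 49582} = - \frac{27434}{48117 - 49582} = - \frac{27434}{-1465} = - \frac{27434 \left(-1\right)}{1465} = \left(-1\right) \left(- \frac{27434}{1465}\right) = \frac{27434}{1465}$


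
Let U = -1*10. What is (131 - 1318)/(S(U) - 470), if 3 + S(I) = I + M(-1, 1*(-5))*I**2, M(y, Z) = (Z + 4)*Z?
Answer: -1187/17 ≈ -69.823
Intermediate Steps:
M(y, Z) = Z*(4 + Z) (M(y, Z) = (4 + Z)*Z = Z*(4 + Z))
U = -10
S(I) = -3 + I + 5*I**2 (S(I) = -3 + (I + ((1*(-5))*(4 + 1*(-5)))*I**2) = -3 + (I + (-5*(4 - 5))*I**2) = -3 + (I + (-5*(-1))*I**2) = -3 + (I + 5*I**2) = -3 + I + 5*I**2)
(131 - 1318)/(S(U) - 470) = (131 - 1318)/((-3 - 10 + 5*(-10)**2) - 470) = -1187/((-3 - 10 + 5*100) - 470) = -1187/((-3 - 10 + 500) - 470) = -1187/(487 - 470) = -1187/17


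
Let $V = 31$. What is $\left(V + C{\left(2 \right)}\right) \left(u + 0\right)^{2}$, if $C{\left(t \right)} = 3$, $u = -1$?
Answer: $34$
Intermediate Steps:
$\left(V + C{\left(2 \right)}\right) \left(u + 0\right)^{2} = \left(31 + 3\right) \left(-1 + 0\right)^{2} = 34 \left(-1\right)^{2} = 34 \cdot 1 = 34$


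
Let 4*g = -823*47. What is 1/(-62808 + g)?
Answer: -4/289913 ≈ -1.3797e-5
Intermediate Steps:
g = -38681/4 (g = (-823*47)/4 = (1/4)*(-38681) = -38681/4 ≈ -9670.3)
1/(-62808 + g) = 1/(-62808 - 38681/4) = 1/(-289913/4) = -4/289913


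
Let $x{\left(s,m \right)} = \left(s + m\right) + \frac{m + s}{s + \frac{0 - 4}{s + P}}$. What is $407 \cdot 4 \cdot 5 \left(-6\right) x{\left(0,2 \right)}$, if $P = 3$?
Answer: $-24420$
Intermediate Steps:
$x{\left(s,m \right)} = m + s + \frac{m + s}{s - \frac{4}{3 + s}}$ ($x{\left(s,m \right)} = \left(s + m\right) + \frac{m + s}{s + \frac{0 - 4}{s + 3}} = \left(m + s\right) + \frac{m + s}{s - \frac{4}{3 + s}} = m + s + \frac{m + s}{s - \frac{4}{3 + s}}$)
$407 \cdot 4 \cdot 5 \left(-6\right) x{\left(0,2 \right)} = 407 \cdot 4 \cdot 5 \left(-6\right) \frac{0^{3} - 2 - 0 + 4 \cdot 0^{2} + 2 \cdot 0^{2} + 4 \cdot 2 \cdot 0}{-4 + 0^{2} + 3 \cdot 0} = 407 \cdot 20 \left(-6\right) \frac{0 - 2 + 0 + 4 \cdot 0 + 2 \cdot 0 + 0}{-4 + 0 + 0} = 407 \left(- 120 \frac{0 - 2 + 0 + 0 + 0 + 0}{-4}\right) = 407 \left(- 120 \left(\left(- \frac{1}{4}\right) \left(-2\right)\right)\right) = 407 \left(\left(-120\right) \frac{1}{2}\right) = 407 \left(-60\right) = -24420$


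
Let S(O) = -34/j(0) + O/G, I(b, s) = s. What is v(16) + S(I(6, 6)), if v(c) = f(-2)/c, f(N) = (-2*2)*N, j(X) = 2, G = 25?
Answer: -813/50 ≈ -16.260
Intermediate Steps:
f(N) = -4*N
S(O) = -17 + O/25 (S(O) = -34/2 + O/25 = -34*1/2 + O*(1/25) = -17 + O/25)
v(c) = 8/c (v(c) = (-4*(-2))/c = 8/c)
v(16) + S(I(6, 6)) = 8/16 + (-17 + (1/25)*6) = 8*(1/16) + (-17 + 6/25) = 1/2 - 419/25 = -813/50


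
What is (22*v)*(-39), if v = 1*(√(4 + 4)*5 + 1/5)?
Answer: -858/5 - 8580*√2 ≈ -12306.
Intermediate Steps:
v = ⅕ + 10*√2 (v = 1*(√8*5 + ⅕) = 1*((2*√2)*5 + ⅕) = 1*(10*√2 + ⅕) = 1*(⅕ + 10*√2) = ⅕ + 10*√2 ≈ 14.342)
(22*v)*(-39) = (22*(⅕ + 10*√2))*(-39) = (22/5 + 220*√2)*(-39) = -858/5 - 8580*√2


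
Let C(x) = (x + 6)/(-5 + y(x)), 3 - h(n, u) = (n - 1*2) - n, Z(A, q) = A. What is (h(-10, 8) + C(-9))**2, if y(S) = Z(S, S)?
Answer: 5329/196 ≈ 27.189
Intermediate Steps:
y(S) = S
h(n, u) = 5 (h(n, u) = 3 - ((n - 1*2) - n) = 3 - ((n - 2) - n) = 3 - ((-2 + n) - n) = 3 - 1*(-2) = 3 + 2 = 5)
C(x) = (6 + x)/(-5 + x) (C(x) = (x + 6)/(-5 + x) = (6 + x)/(-5 + x))
(h(-10, 8) + C(-9))**2 = (5 + (6 - 9)/(-5 - 9))**2 = (5 - 3/(-14))**2 = (5 - 1/14*(-3))**2 = (5 + 3/14)**2 = (73/14)**2 = 5329/196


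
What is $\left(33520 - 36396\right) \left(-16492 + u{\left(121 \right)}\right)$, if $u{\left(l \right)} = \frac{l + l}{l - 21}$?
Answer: $\frac{1185600802}{25} \approx 4.7424 \cdot 10^{7}$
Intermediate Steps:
$u{\left(l \right)} = \frac{2 l}{-21 + l}$
$\left(33520 - 36396\right) \left(-16492 + u{\left(121 \right)}\right) = \left(33520 - 36396\right) \left(-16492 + 2 \cdot 121 \frac{1}{-21 + 121}\right) = - 2876 \left(-16492 + 2 \cdot 121 \cdot \frac{1}{100}\right) = - 2876 \left(-16492 + \frac{121}{50}\right) = \left(-2876\right) \left(- \frac{824479}{50}\right) = \frac{1185600802}{25}$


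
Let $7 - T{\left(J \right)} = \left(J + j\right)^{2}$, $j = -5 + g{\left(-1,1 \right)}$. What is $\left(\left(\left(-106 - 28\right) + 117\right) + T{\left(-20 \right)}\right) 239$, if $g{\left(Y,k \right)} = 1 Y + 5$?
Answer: $-107789$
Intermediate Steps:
$g{\left(Y,k \right)} = 5 + Y$ ($g{\left(Y,k \right)} = Y + 5 = 5 + Y$)
$j = -1$ ($j = -5 + \left(5 - 1\right) = -5 + 4 = -1$)
$T{\left(J \right)} = 7 - \left(-1 + J\right)^{2}$ ($T{\left(J \right)} = 7 - \left(J - 1\right)^{2} = 7 - \left(-1 + J\right)^{2}$)
$\left(\left(\left(-106 - 28\right) + 117\right) + T{\left(-20 \right)}\right) 239 = \left(\left(\left(-106 - 28\right) + 117\right) + \left(7 - \left(-1 - 20\right)^{2}\right)\right) 239 = \left(\left(-134 + 117\right) + \left(7 - \left(-21\right)^{2}\right)\right) 239 = \left(-17 + \left(7 - 441\right)\right) 239 = \left(-17 - 434\right) 239 = \left(-451\right) 239 = -107789$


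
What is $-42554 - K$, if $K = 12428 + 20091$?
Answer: $-75073$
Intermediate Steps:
$K = 32519$
$-42554 - K = -42554 - 32519 = -75073$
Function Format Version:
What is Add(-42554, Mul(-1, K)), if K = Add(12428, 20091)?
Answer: -75073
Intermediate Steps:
K = 32519
Add(-42554, Mul(-1, K)) = Add(-42554, Mul(-1, 32519)) = Add(-42554, -32519) = -75073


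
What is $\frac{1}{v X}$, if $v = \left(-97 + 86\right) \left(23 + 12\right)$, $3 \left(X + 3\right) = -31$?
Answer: $\frac{3}{15400} \approx 0.00019481$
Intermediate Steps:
$X = - \frac{40}{3}$ ($X = -3 + \frac{1}{3} \left(-31\right) = -3 - \frac{31}{3} = - \frac{40}{3} \approx -13.333$)
$v = -385$ ($v = \left(-11\right) 35 = -385$)
$\frac{1}{v X} = \frac{1}{\left(-385\right) \left(- \frac{40}{3}\right)} = \frac{1}{\frac{15400}{3}} = \frac{3}{15400}$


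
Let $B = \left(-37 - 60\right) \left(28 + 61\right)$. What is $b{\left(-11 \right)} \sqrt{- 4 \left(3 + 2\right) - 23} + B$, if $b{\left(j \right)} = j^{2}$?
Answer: $-8633 + 121 i \sqrt{43} \approx -8633.0 + 793.45 i$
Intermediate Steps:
$B = -8633$ ($B = \left(-97\right) 89 = -8633$)
$b{\left(-11 \right)} \sqrt{- 4 \left(3 + 2\right) - 23} + B = \left(-11\right)^{2} \sqrt{- 4 \left(3 + 2\right) - 23} - 8633 = 121 \sqrt{\left(-4\right) 5 - 23} - 8633 = 121 \sqrt{-20 - 23} - 8633 = 121 \sqrt{-43} - 8633 = 121 i \sqrt{43} - 8633 = -8633 + 121 i \sqrt{43}$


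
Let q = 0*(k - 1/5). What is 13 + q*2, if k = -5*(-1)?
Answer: 13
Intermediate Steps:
k = 5
q = 0 (q = 0*(5 - 1/5) = 0*(5 - 1*⅕) = 0*(5 - ⅕) = 0*(24/5) = 0)
13 + q*2 = 13 + 0*2 = 13 + 0 = 13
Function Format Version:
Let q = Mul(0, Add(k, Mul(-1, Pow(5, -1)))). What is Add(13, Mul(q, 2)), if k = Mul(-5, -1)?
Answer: 13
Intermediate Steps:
k = 5
q = 0 (q = Mul(0, Add(5, Mul(-1, Pow(5, -1)))) = Mul(0, Add(5, Mul(-1, Rational(1, 5)))) = Mul(0, Add(5, Rational(-1, 5))) = Mul(0, Rational(24, 5)) = 0)
Add(13, Mul(q, 2)) = Add(13, Mul(0, 2)) = Add(13, 0) = 13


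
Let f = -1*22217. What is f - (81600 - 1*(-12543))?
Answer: -116360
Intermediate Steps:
f = -22217
f - (81600 - 1*(-12543)) = -22217 - (81600 - 1*(-12543)) = -22217 - (81600 + 12543) = -22217 - 1*94143 = -22217 - 94143 = -116360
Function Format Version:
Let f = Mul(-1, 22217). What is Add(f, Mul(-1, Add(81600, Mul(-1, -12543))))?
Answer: -116360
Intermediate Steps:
f = -22217
Add(f, Mul(-1, Add(81600, Mul(-1, -12543)))) = Add(-22217, Mul(-1, Add(81600, Mul(-1, -12543)))) = Add(-22217, Mul(-1, Add(81600, 12543))) = Add(-22217, Mul(-1, 94143)) = Add(-22217, -94143) = -116360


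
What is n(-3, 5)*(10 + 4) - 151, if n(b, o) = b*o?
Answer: -361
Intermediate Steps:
n(-3, 5)*(10 + 4) - 151 = (-3*5)*(10 + 4) - 151 = -15*14 - 151 = -210 - 151 = -361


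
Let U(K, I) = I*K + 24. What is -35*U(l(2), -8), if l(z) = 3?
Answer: 0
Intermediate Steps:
U(K, I) = 24 + I*K
-35*U(l(2), -8) = -35*(24 - 8*3) = -35*(24 - 24) = -35*0 = 0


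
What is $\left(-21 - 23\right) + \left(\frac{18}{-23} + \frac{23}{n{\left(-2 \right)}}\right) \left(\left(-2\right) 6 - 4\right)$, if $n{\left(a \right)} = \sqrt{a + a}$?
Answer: $- \frac{724}{23} + 184 i \approx -31.478 + 184.0 i$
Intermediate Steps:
$n{\left(a \right)} = \sqrt{2} \sqrt{a}$ ($n{\left(a \right)} = \sqrt{2 a} = \sqrt{2} \sqrt{a}$)
$\left(-21 - 23\right) + \left(\frac{18}{-23} + \frac{23}{n{\left(-2 \right)}}\right) \left(\left(-2\right) 6 - 4\right) = \left(-21 - 23\right) + \left(\frac{18}{-23} + \frac{23}{\sqrt{2} \sqrt{-2}}\right) \left(\left(-2\right) 6 - 4\right) = -44 + \left(18 \left(- \frac{1}{23}\right) + \frac{23}{\sqrt{2} i \sqrt{2}}\right) \left(-12 - 4\right) = -44 + \left(- \frac{18}{23} + \frac{23}{2 i}\right) \left(-16\right) = -44 + \left(- \frac{18}{23} + 23 \left(- \frac{i}{2}\right)\right) \left(-16\right) = -44 + \left(- \frac{18}{23} - \frac{23 i}{2}\right) \left(-16\right) = -44 + \left(\frac{288}{23} + 184 i\right) = - \frac{724}{23} + 184 i$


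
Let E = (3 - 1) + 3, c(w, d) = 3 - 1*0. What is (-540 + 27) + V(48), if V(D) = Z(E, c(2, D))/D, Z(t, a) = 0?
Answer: -513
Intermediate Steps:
c(w, d) = 3 (c(w, d) = 3 + 0 = 3)
E = 5 (E = 2 + 3 = 5)
V(D) = 0 (V(D) = 0/D = 0)
(-540 + 27) + V(48) = (-540 + 27) + 0 = -513 + 0 = -513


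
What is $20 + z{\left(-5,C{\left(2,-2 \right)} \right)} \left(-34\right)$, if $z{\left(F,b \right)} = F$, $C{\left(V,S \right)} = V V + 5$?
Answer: $190$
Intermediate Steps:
$C{\left(V,S \right)} = 5 + V^{2}$ ($C{\left(V,S \right)} = V^{2} + 5 = 5 + V^{2}$)
$20 + z{\left(-5,C{\left(2,-2 \right)} \right)} \left(-34\right) = 20 - -170 = 20 + 170 = 190$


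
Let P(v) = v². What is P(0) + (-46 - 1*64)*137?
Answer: -15070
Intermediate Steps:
P(0) + (-46 - 1*64)*137 = 0² + (-46 - 1*64)*137 = 0 + (-46 - 64)*137 = 0 - 110*137 = 0 - 15070 = -15070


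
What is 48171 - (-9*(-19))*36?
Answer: 42015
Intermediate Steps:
48171 - (-9*(-19))*36 = 48171 - 171*36 = 48171 - 1*6156 = 48171 - 6156 = 42015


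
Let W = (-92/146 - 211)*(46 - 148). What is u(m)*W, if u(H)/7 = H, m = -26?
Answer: -286795236/73 ≈ -3.9287e+6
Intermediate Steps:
u(H) = 7*H
W = 1575798/73 (W = (-92*1/146 - 211)*(-102) = (-46/73 - 211)*(-102) = -15449/73*(-102) = 1575798/73 ≈ 21586.)
u(m)*W = (7*(-26))*(1575798/73) = -182*1575798/73 = -286795236/73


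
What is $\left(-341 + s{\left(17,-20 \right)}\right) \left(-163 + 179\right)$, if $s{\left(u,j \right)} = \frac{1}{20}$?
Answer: $- \frac{27276}{5} \approx -5455.2$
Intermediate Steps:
$s{\left(u,j \right)} = \frac{1}{20}$
$\left(-341 + s{\left(17,-20 \right)}\right) \left(-163 + 179\right) = \left(-341 + \frac{1}{20}\right) \left(-163 + 179\right) = \left(- \frac{6819}{20}\right) 16 = - \frac{27276}{5}$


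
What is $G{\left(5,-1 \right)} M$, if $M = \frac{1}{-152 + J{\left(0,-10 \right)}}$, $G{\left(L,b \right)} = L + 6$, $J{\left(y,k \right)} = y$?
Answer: $- \frac{11}{152} \approx -0.072368$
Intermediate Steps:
$G{\left(L,b \right)} = 6 + L$
$M = - \frac{1}{152}$ ($M = \frac{1}{-152 + 0} = \frac{1}{-152} = - \frac{1}{152} \approx -0.0065789$)
$G{\left(5,-1 \right)} M = \left(6 + 5\right) \left(- \frac{1}{152}\right) = 11 \left(- \frac{1}{152}\right) = - \frac{11}{152}$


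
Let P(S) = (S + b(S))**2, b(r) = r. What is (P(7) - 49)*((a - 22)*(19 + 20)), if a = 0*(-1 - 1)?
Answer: -126126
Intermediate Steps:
a = 0 (a = 0*(-2) = 0)
P(S) = 4*S**2 (P(S) = (S + S)**2 = (2*S)**2 = 4*S**2)
(P(7) - 49)*((a - 22)*(19 + 20)) = (4*7**2 - 49)*((0 - 22)*(19 + 20)) = (4*49 - 49)*(-22*39) = (196 - 49)*(-858) = 147*(-858) = -126126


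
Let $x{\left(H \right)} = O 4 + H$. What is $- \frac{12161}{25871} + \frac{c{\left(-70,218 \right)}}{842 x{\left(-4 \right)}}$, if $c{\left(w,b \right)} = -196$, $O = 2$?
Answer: $- \frac{11507241}{21783382} \approx -0.52826$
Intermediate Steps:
$x{\left(H \right)} = 8 + H$ ($x{\left(H \right)} = 2 \cdot 4 + H = 8 + H$)
$- \frac{12161}{25871} + \frac{c{\left(-70,218 \right)}}{842 x{\left(-4 \right)}} = - \frac{12161}{25871} - \frac{196}{842 \left(8 - 4\right)} = \left(-12161\right) \frac{1}{25871} - \frac{196}{842 \cdot 4} = - \frac{12161}{25871} - \frac{196}{3368} = - \frac{12161}{25871} - \frac{49}{842} = - \frac{11507241}{21783382}$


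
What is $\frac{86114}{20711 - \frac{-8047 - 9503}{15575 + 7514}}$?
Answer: $\frac{1988286146}{478213829} \approx 4.1577$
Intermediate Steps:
$\frac{86114}{20711 - \frac{-8047 - 9503}{15575 + 7514}} = \frac{86114}{20711 - - \frac{17550}{23089}} = \frac{86114}{20711 + \frac{17550}{23089}} = \frac{86114}{\frac{478213829}{23089}} = 86114 \cdot \frac{23089}{478213829} = \frac{1988286146}{478213829}$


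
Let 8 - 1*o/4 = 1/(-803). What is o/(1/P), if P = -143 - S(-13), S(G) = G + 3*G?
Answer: -2338700/803 ≈ -2912.5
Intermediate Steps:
S(G) = 4*G
o = 25700/803 (o = 32 - 4/(-803) = 32 - 4*(-1/803) = 32 + 4/803 = 25700/803 ≈ 32.005)
P = -91 (P = -143 - 4*(-13) = -143 - 1*(-52) = -143 + 52 = -91)
o/(1/P) = 25700/(803*(1/(-91))) = 25700/(803*(-1/91)) = (25700/803)*(-91) = -2338700/803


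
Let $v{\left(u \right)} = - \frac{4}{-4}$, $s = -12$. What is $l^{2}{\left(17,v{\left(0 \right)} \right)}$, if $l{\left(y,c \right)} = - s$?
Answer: $144$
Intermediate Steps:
$v{\left(u \right)} = 1$ ($v{\left(u \right)} = \left(-4\right) \left(- \frac{1}{4}\right) = 1$)
$l{\left(y,c \right)} = 12$ ($l{\left(y,c \right)} = \left(-1\right) \left(-12\right) = 12$)
$l^{2}{\left(17,v{\left(0 \right)} \right)} = 12^{2} = 144$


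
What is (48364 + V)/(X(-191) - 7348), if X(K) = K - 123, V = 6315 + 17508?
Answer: -72187/7662 ≈ -9.4214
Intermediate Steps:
V = 23823
X(K) = -123 + K
(48364 + V)/(X(-191) - 7348) = (48364 + 23823)/((-123 - 191) - 7348) = 72187/(-314 - 7348) = 72187/(-7662) = 72187*(-1/7662) = -72187/7662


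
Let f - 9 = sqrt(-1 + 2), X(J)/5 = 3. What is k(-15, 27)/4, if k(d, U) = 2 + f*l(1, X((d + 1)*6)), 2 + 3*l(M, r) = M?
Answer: -1/3 ≈ -0.33333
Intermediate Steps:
X(J) = 15 (X(J) = 5*3 = 15)
f = 10 (f = 9 + sqrt(-1 + 2) = 9 + sqrt(1) = 9 + 1 = 10)
l(M, r) = -2/3 + M/3
k(d, U) = -4/3 (k(d, U) = 2 + 10*(-2/3 + (1/3)*1) = 2 + 10*(-2/3 + 1/3) = 2 + 10*(-1/3) = 2 - 10/3 = -4/3)
k(-15, 27)/4 = -4/3/4 = -4/3*1/4 = -1/3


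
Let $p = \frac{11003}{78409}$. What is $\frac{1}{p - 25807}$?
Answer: $- \frac{78409}{2023490060} \approx -3.8749 \cdot 10^{-5}$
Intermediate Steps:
$p = \frac{11003}{78409}$ ($p = 11003 \cdot \frac{1}{78409} = \frac{11003}{78409} \approx 0.14033$)
$\frac{1}{p - 25807} = \frac{1}{\frac{11003}{78409} - 25807} = \frac{1}{- \frac{2023490060}{78409}} = - \frac{78409}{2023490060}$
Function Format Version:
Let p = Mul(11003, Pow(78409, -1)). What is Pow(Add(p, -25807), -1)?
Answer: Rational(-78409, 2023490060) ≈ -3.8749e-5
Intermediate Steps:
p = Rational(11003, 78409) (p = Mul(11003, Rational(1, 78409)) = Rational(11003, 78409) ≈ 0.14033)
Pow(Add(p, -25807), -1) = Pow(Add(Rational(11003, 78409), -25807), -1) = Pow(Rational(-2023490060, 78409), -1) = Rational(-78409, 2023490060)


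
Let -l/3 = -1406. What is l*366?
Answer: 1543788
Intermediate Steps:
l = 4218 (l = -3*(-1406) = 4218)
l*366 = 4218*366 = 1543788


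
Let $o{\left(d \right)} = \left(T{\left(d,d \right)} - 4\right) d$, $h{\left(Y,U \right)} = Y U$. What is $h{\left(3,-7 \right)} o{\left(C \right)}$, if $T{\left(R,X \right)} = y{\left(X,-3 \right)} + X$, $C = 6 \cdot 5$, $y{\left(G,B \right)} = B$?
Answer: $-14490$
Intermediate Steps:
$h{\left(Y,U \right)} = U Y$
$C = 30$
$T{\left(R,X \right)} = -3 + X$
$o{\left(d \right)} = d \left(-7 + d\right)$ ($o{\left(d \right)} = \left(\left(-3 + d\right) - 4\right) d = \left(-7 + d\right) d = d \left(-7 + d\right)$)
$h{\left(3,-7 \right)} o{\left(C \right)} = \left(-7\right) 3 \cdot 30 \left(-7 + 30\right) = - 21 \cdot 30 \cdot 23 = \left(-21\right) 690 = -14490$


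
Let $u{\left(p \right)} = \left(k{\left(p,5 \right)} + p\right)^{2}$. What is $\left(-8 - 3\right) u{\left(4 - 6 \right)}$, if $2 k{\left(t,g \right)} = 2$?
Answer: $-11$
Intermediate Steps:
$k{\left(t,g \right)} = 1$ ($k{\left(t,g \right)} = \frac{1}{2} \cdot 2 = 1$)
$u{\left(p \right)} = \left(1 + p\right)^{2}$
$\left(-8 - 3\right) u{\left(4 - 6 \right)} = \left(-8 - 3\right) \left(1 + \left(4 - 6\right)\right)^{2} = - 11 \left(1 + \left(4 - 6\right)\right)^{2} = - 11 \left(1 - 2\right)^{2} = - 11 \left(-1\right)^{2} = \left(-11\right) 1 = -11$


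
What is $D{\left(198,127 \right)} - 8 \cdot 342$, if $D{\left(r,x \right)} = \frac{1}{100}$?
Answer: $- \frac{273599}{100} \approx -2736.0$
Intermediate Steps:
$D{\left(r,x \right)} = \frac{1}{100}$
$D{\left(198,127 \right)} - 8 \cdot 342 = \frac{1}{100} - 8 \cdot 342 = \frac{1}{100} - 2736 = - \frac{273599}{100}$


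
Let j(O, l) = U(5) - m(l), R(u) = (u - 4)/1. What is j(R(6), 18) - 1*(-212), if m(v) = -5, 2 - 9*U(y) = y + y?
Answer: 1945/9 ≈ 216.11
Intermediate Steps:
U(y) = 2/9 - 2*y/9 (U(y) = 2/9 - (y + y)/9 = 2/9 - 2*y/9)
R(u) = -4 + u (R(u) = (-4 + u)*1 = -4 + u)
j(O, l) = 37/9 (j(O, l) = (2/9 - 2/9*5) - 1*(-5) = (2/9 - 10/9) + 5 = -8/9 + 5 = 37/9)
j(R(6), 18) - 1*(-212) = 37/9 - 1*(-212) = 37/9 + 212 = 1945/9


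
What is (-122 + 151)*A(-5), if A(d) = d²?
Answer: 725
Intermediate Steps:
(-122 + 151)*A(-5) = (-122 + 151)*(-5)² = 29*25 = 725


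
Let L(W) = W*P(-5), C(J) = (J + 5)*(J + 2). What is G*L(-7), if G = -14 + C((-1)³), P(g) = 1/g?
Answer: -14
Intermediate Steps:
P(g) = 1/g
C(J) = (2 + J)*(5 + J) (C(J) = (5 + J)*(2 + J) = (2 + J)*(5 + J))
L(W) = -W/5 (L(W) = W/(-5) = W*(-⅕) = -W/5)
G = -10 (G = -14 + (10 + ((-1)³)² + 7*(-1)³) = -14 + (10 + (-1)² + 7*(-1)) = -14 + (10 + 1 - 7) = -14 + 4 = -10)
G*L(-7) = -(-2)*(-7) = -10*7/5 = -14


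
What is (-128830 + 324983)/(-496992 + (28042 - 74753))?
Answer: -196153/543703 ≈ -0.36077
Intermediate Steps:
(-128830 + 324983)/(-496992 + (28042 - 74753)) = 196153/(-496992 - 46711) = 196153/(-543703) = 196153*(-1/543703) = -196153/543703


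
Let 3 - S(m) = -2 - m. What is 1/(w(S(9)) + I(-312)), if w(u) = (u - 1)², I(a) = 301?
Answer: 1/470 ≈ 0.0021277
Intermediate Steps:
S(m) = 5 + m (S(m) = 3 - (-2 - m) = 3 + (2 + m) = 5 + m)
w(u) = (-1 + u)²
1/(w(S(9)) + I(-312)) = 1/((-1 + (5 + 9))² + 301) = 1/((-1 + 14)² + 301) = 1/(13² + 301) = 1/(169 + 301) = 1/470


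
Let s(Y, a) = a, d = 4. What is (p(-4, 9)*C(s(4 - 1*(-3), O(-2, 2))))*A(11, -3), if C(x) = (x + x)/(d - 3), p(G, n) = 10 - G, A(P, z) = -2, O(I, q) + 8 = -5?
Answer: 728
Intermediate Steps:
O(I, q) = -13 (O(I, q) = -8 - 5 = -13)
C(x) = 2*x (C(x) = (x + x)/(4 - 3) = (2*x)/1 = 1*(2*x) = 2*x)
(p(-4, 9)*C(s(4 - 1*(-3), O(-2, 2))))*A(11, -3) = ((10 - 1*(-4))*(2*(-13)))*(-2) = ((10 + 4)*(-26))*(-2) = (14*(-26))*(-2) = -364*(-2) = 728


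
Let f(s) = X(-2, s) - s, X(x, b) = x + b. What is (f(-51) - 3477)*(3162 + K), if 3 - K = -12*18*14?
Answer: -21531531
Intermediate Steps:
X(x, b) = b + x
K = 3027 (K = 3 - (-12*18)*14 = 3 - (-216)*14 = 3 - 1*(-3024) = 3 + 3024 = 3027)
f(s) = -2 (f(s) = (s - 2) - s = (-2 + s) - s = -2)
(f(-51) - 3477)*(3162 + K) = (-2 - 3477)*(3162 + 3027) = -3479*6189 = -21531531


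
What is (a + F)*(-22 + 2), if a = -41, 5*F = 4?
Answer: 804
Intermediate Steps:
F = ⅘ (F = (⅕)*4 = ⅘ ≈ 0.80000)
(a + F)*(-22 + 2) = (-41 + ⅘)*(-22 + 2) = -201/5*(-20) = 804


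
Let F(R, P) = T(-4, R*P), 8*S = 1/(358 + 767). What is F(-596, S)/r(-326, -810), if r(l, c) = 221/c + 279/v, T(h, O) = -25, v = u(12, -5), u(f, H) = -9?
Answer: 20250/25331 ≈ 0.79942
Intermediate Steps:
v = -9
r(l, c) = -31 + 221/c (r(l, c) = 221/c + 279/(-9) = 221/c + 279*(-⅑) = 221/c - 31 = -31 + 221/c)
S = 1/9000 (S = 1/(8*(358 + 767)) = (⅛)/1125 = (⅛)*(1/1125) = 1/9000 ≈ 0.00011111)
F(R, P) = -25
F(-596, S)/r(-326, -810) = -25/(-31 + 221/(-810)) = -25/(-31 + 221*(-1/810)) = -25/(-31 - 221/810) = -25/(-25331/810) = -25*(-810/25331) = 20250/25331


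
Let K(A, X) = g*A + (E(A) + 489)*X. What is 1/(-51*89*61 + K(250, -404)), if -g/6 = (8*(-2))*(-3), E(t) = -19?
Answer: -1/538759 ≈ -1.8561e-6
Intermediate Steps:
g = -288 (g = -6*8*(-2)*(-3) = -(-96)*(-3) = -6*48 = -288)
K(A, X) = -288*A + 470*X (K(A, X) = -288*A + (-19 + 489)*X = -288*A + 470*X)
1/(-51*89*61 + K(250, -404)) = 1/(-51*89*61 + (-288*250 + 470*(-404))) = 1/(-4539*61 + (-72000 - 189880)) = 1/(-276879 - 261880) = 1/(-538759) = -1/538759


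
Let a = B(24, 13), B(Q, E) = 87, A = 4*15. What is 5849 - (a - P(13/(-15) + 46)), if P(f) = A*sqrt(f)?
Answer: 5762 + 4*sqrt(10155) ≈ 6165.1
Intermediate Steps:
A = 60
P(f) = 60*sqrt(f)
a = 87
5849 - (a - P(13/(-15) + 46)) = 5849 - (87 - 60*sqrt(13/(-15) + 46)) = 5849 - (87 - 60*sqrt(13*(-1/15) + 46)) = 5849 - (87 - 60*sqrt(-13/15 + 46)) = 5849 - (87 - 60*sqrt(677/15)) = 5849 - (87 - 60*sqrt(10155)/15) = 5849 - (87 - 4*sqrt(10155)) = 5849 + (-87 + 4*sqrt(10155)) = 5762 + 4*sqrt(10155)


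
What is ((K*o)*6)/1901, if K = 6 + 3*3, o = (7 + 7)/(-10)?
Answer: -126/1901 ≈ -0.066281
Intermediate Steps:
o = -7/5 (o = 14*(-1/10) = -7/5 ≈ -1.4000)
K = 15 (K = 6 + 9 = 15)
((K*o)*6)/1901 = ((15*(-7/5))*6)/1901 = -21*6*(1/1901) = -126*1/1901 = -126/1901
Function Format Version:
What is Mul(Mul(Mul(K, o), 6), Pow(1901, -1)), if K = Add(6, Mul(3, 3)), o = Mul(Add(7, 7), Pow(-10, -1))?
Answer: Rational(-126, 1901) ≈ -0.066281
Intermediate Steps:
o = Rational(-7, 5) (o = Mul(14, Rational(-1, 10)) = Rational(-7, 5) ≈ -1.4000)
K = 15 (K = Add(6, 9) = 15)
Mul(Mul(Mul(K, o), 6), Pow(1901, -1)) = Mul(Mul(Mul(15, Rational(-7, 5)), 6), Pow(1901, -1)) = Mul(Mul(-21, 6), Rational(1, 1901)) = Mul(-126, Rational(1, 1901)) = Rational(-126, 1901)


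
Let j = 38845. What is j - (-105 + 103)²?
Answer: 38841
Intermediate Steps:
j - (-105 + 103)² = 38845 - (-105 + 103)² = 38845 - 1*(-2)² = 38845 - 1*4 = 38845 - 4 = 38841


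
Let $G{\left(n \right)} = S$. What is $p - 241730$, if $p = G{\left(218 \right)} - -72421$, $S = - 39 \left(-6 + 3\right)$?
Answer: $-169192$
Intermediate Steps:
$S = 117$ ($S = \left(-39\right) \left(-3\right) = 117$)
$G{\left(n \right)} = 117$
$p = 72538$ ($p = 117 - -72421 = 117 + 72421 = 72538$)
$p - 241730 = 72538 - 241730 = -169192$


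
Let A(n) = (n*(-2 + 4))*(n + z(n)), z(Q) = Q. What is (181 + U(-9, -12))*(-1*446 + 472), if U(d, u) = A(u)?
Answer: 19682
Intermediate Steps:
A(n) = 4*n² (A(n) = (n*(-2 + 4))*(n + n) = (n*2)*(2*n) = (2*n)*(2*n) = 4*n²)
U(d, u) = 4*u²
(181 + U(-9, -12))*(-1*446 + 472) = (181 + 4*(-12)²)*(-1*446 + 472) = (181 + 4*144)*(-446 + 472) = (181 + 576)*26 = 757*26 = 19682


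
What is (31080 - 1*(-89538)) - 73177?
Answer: 47441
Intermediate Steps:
(31080 - 1*(-89538)) - 73177 = (31080 + 89538) - 73177 = 120618 - 73177 = 47441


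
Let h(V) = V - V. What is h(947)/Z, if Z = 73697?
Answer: 0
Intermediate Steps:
h(V) = 0
h(947)/Z = 0/73697 = 0*(1/73697) = 0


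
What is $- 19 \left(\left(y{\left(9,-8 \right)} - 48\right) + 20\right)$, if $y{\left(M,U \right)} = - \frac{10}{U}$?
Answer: $\frac{2033}{4} \approx 508.25$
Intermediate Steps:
$- 19 \left(\left(y{\left(9,-8 \right)} - 48\right) + 20\right) = - 19 \left(\left(- \frac{10}{-8} - 48\right) + 20\right) = - 19 \left(\left(\left(-10\right) \left(- \frac{1}{8}\right) - 48\right) + 20\right) = - 19 \left(\left(\frac{5}{4} - 48\right) + 20\right) = - 19 \left(- \frac{187}{4} + 20\right) = \left(-19\right) \left(- \frac{107}{4}\right) = \frac{2033}{4}$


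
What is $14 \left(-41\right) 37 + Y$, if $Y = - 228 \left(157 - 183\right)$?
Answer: $-15310$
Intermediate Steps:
$Y = 5928$ ($Y = \left(-228\right) \left(-26\right) = 5928$)
$14 \left(-41\right) 37 + Y = 14 \left(-41\right) 37 + 5928 = \left(-574\right) 37 + 5928 = -21238 + 5928 = -15310$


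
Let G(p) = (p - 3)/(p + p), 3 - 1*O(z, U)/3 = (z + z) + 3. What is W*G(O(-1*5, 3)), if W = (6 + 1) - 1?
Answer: 27/10 ≈ 2.7000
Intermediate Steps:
O(z, U) = -6*z (O(z, U) = 9 - 3*((z + z) + 3) = 9 - 3*(2*z + 3) = 9 - 3*(3 + 2*z) = 9 + (-9 - 6*z) = -6*z)
G(p) = (-3 + p)/(2*p) (G(p) = (-3 + p)/((2*p)) = (-3 + p)*(1/(2*p)) = (-3 + p)/(2*p))
W = 6 (W = 7 - 1 = 6)
W*G(O(-1*5, 3)) = 6*((-3 - (-6)*5)/(2*((-(-6)*5)))) = 6*((-3 - 6*(-5))/(2*((-6*(-5))))) = 6*((½)*(-3 + 30)/30) = 6*((½)*(1/30)*27) = 6*(9/20) = 27/10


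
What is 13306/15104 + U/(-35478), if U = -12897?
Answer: 18524071/14884992 ≈ 1.2445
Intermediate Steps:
13306/15104 + U/(-35478) = 13306/15104 - 12897/(-35478) = 13306*(1/15104) - 12897*(-1/35478) = 6653/7552 + 1433/3942 = 18524071/14884992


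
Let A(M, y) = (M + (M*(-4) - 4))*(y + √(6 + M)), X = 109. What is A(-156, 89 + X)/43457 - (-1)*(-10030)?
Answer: -435781838/43457 + 2320*I*√6/43457 ≈ -10028.0 + 0.13077*I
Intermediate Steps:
A(M, y) = (-4 - 3*M)*(y + √(6 + M)) (A(M, y) = (M + (-4*M - 4))*(y + √(6 + M)) = (M + (-4 - 4*M))*(y + √(6 + M)) = (-4 - 3*M)*(y + √(6 + M)))
A(-156, 89 + X)/43457 - (-1)*(-10030) = (-4*(89 + 109) - 4*√(6 - 156) - 3*(-156)*(89 + 109) - 3*(-156)*√(6 - 156))/43457 - (-1)*(-10030) = (-4*198 - 20*I*√6 - 3*(-156)*198 - 3*(-156)*√(-150))*(1/43457) - 1*10030 = (-792 - 20*I*√6 + 92664 - 3*(-156)*5*I*√6)*(1/43457) - 10030 = (-792 - 20*I*√6 + 92664 + 2340*I*√6)*(1/43457) - 10030 = (91872 + 2320*I*√6)*(1/43457) - 10030 = (91872/43457 + 2320*I*√6/43457) - 10030 = -435781838/43457 + 2320*I*√6/43457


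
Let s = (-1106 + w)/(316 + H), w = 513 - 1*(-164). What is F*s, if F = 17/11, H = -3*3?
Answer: -663/307 ≈ -2.1596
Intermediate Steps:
H = -9
w = 677 (w = 513 + 164 = 677)
F = 17/11 (F = 17*(1/11) = 17/11 ≈ 1.5455)
s = -429/307 (s = (-1106 + 677)/(316 - 9) = -429/307 ≈ -1.3974)
F*s = (17/11)*(-429/307) = -663/307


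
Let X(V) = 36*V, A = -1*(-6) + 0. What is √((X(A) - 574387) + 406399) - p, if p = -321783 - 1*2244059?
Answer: 2565842 + 2*I*√41943 ≈ 2.5658e+6 + 409.6*I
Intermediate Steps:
A = 6 (A = 6 + 0 = 6)
p = -2565842 (p = -321783 - 2244059 = -2565842)
√((X(A) - 574387) + 406399) - p = √((36*6 - 574387) + 406399) - 1*(-2565842) = √((216 - 574387) + 406399) + 2565842 = √(-574171 + 406399) + 2565842 = √(-167772) + 2565842 = 2*I*√41943 + 2565842 = 2565842 + 2*I*√41943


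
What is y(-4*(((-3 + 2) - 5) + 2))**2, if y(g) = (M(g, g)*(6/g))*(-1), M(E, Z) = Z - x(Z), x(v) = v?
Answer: 0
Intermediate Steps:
M(E, Z) = 0 (M(E, Z) = Z - Z = 0)
y(g) = 0 (y(g) = (0*(6/g))*(-1) = 0*(-1) = 0)
y(-4*(((-3 + 2) - 5) + 2))**2 = 0**2 = 0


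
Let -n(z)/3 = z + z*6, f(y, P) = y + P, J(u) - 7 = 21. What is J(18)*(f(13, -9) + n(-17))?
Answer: 10108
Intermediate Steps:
J(u) = 28 (J(u) = 7 + 21 = 28)
f(y, P) = P + y
n(z) = -21*z (n(z) = -3*(z + z*6) = -3*(z + 6*z) = -21*z)
J(18)*(f(13, -9) + n(-17)) = 28*((-9 + 13) - 21*(-17)) = 28*(4 + 357) = 28*361 = 10108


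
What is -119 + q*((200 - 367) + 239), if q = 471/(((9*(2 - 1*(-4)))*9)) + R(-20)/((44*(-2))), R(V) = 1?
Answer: -4954/99 ≈ -50.040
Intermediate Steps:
q = 6827/7128 (q = 471/(((9*(2 - 1*(-4)))*9)) + 1/(44*(-2)) = 471/(((9*(2 + 4))*9)) + 1/(-88) = 471/(((9*6)*9)) + 1*(-1/88) = 471/((54*9)) - 1/88 = 471/486 - 1/88 = 471*(1/486) - 1/88 = 157/162 - 1/88 = 6827/7128 ≈ 0.95777)
-119 + q*((200 - 367) + 239) = -119 + 6827*((200 - 367) + 239)/7128 = -119 + 6827*(-167 + 239)/7128 = -119 + (6827/7128)*72 = -119 + 6827/99 = -4954/99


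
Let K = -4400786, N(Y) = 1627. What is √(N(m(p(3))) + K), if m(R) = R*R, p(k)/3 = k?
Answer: I*√4399159 ≈ 2097.4*I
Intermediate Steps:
p(k) = 3*k
m(R) = R²
√(N(m(p(3))) + K) = √(1627 - 4400786) = √(-4399159) = I*√4399159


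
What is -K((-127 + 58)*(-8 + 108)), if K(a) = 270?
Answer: -270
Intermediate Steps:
-K((-127 + 58)*(-8 + 108)) = -1*270 = -270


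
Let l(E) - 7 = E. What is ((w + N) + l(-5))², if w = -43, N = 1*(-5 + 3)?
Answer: 1849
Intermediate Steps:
l(E) = 7 + E
N = -2 (N = 1*(-2) = -2)
((w + N) + l(-5))² = ((-43 - 2) + (7 - 5))² = (-45 + 2)² = (-43)² = 1849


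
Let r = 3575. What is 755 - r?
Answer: -2820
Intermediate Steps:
755 - r = 755 - 1*3575 = 755 - 3575 = -2820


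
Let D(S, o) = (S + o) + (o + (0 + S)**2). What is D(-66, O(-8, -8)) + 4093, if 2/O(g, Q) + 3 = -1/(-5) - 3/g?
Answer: 812991/97 ≈ 8381.3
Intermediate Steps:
O(g, Q) = 2/(-14/5 - 3/g) (O(g, Q) = 2/(-3 + (-1/(-5) - 3/g)) = 2/(-3 + (-1*(-1/5) - 3/g)) = 2/(-3 + (1/5 - 3/g)) = 2/(-14/5 - 3/g))
D(S, o) = S + S**2 + 2*o (D(S, o) = (S + o) + (o + S**2) = S + S**2 + 2*o)
D(-66, O(-8, -8)) + 4093 = (-66 + (-66)**2 + 2*(-10*(-8)/(15 + 14*(-8)))) + 4093 = (-66 + 4356 + 2*(-10*(-8)/(15 - 112))) + 4093 = (-66 + 4356 + 2*(-10*(-8)/(-97))) + 4093 = (-66 + 4356 + 2*(-10*(-8)*(-1/97))) + 4093 = (-66 + 4356 + 2*(-80/97)) + 4093 = (-66 + 4356 - 160/97) + 4093 = 415970/97 + 4093 = 812991/97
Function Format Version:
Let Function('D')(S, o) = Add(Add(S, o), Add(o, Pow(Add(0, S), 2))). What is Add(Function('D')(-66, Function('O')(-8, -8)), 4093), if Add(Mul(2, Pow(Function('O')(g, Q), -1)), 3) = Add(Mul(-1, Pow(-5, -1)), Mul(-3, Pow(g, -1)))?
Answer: Rational(812991, 97) ≈ 8381.3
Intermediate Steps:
Function('O')(g, Q) = Mul(2, Pow(Add(Rational(-14, 5), Mul(-3, Pow(g, -1))), -1)) (Function('O')(g, Q) = Mul(2, Pow(Add(-3, Add(Mul(-1, Pow(-5, -1)), Mul(-3, Pow(g, -1)))), -1)) = Mul(2, Pow(Add(-3, Add(Mul(-1, Rational(-1, 5)), Mul(-3, Pow(g, -1)))), -1)) = Mul(2, Pow(Add(-3, Add(Rational(1, 5), Mul(-3, Pow(g, -1)))), -1)) = Mul(2, Pow(Add(Rational(-14, 5), Mul(-3, Pow(g, -1))), -1)))
Function('D')(S, o) = Add(S, Pow(S, 2), Mul(2, o)) (Function('D')(S, o) = Add(Add(S, o), Add(o, Pow(S, 2))) = Add(S, Pow(S, 2), Mul(2, o)))
Add(Function('D')(-66, Function('O')(-8, -8)), 4093) = Add(Add(-66, Pow(-66, 2), Mul(2, Mul(-10, -8, Pow(Add(15, Mul(14, -8)), -1)))), 4093) = Add(Add(-66, 4356, Mul(2, Mul(-10, -8, Pow(Add(15, -112), -1)))), 4093) = Add(Add(-66, 4356, Mul(2, Mul(-10, -8, Pow(-97, -1)))), 4093) = Add(Add(-66, 4356, Mul(2, Mul(-10, -8, Rational(-1, 97)))), 4093) = Add(Add(-66, 4356, Mul(2, Rational(-80, 97))), 4093) = Add(Add(-66, 4356, Rational(-160, 97)), 4093) = Add(Rational(415970, 97), 4093) = Rational(812991, 97)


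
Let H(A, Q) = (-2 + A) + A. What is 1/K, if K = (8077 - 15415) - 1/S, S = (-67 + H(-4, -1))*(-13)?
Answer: -1001/7345339 ≈ -0.00013628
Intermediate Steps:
H(A, Q) = -2 + 2*A
S = 1001 (S = (-67 + (-2 + 2*(-4)))*(-13) = (-67 + (-2 - 8))*(-13) = (-67 - 10)*(-13) = -77*(-13) = 1001)
K = -7345339/1001 (K = (8077 - 15415) - 1/1001 = -7338 - 1*1/1001 = -7338 - 1/1001 = -7345339/1001 ≈ -7338.0)
1/K = 1/(-7345339/1001) = -1001/7345339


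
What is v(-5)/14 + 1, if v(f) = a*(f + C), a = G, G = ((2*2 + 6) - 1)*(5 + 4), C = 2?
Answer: -229/14 ≈ -16.357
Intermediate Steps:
G = 81 (G = ((4 + 6) - 1)*9 = (10 - 1)*9 = 9*9 = 81)
a = 81
v(f) = 162 + 81*f (v(f) = 81*(f + 2) = 81*(2 + f) = 162 + 81*f)
v(-5)/14 + 1 = (162 + 81*(-5))/14 + 1 = (162 - 405)/14 + 1 = (1/14)*(-243) + 1 = -243/14 + 1 = -229/14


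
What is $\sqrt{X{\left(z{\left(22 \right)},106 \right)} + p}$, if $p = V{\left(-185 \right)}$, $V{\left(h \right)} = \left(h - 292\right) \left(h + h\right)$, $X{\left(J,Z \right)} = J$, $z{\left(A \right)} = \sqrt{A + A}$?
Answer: $\sqrt{176490 + 2 \sqrt{11}} \approx 420.12$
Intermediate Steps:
$z{\left(A \right)} = \sqrt{2} \sqrt{A}$ ($z{\left(A \right)} = \sqrt{2 A} = \sqrt{2} \sqrt{A}$)
$V{\left(h \right)} = 2 h \left(-292 + h\right)$ ($V{\left(h \right)} = \left(-292 + h\right) 2 h = 2 h \left(-292 + h\right)$)
$p = 176490$ ($p = 2 \left(-185\right) \left(-292 - 185\right) = 2 \left(-185\right) \left(-477\right) = 176490$)
$\sqrt{X{\left(z{\left(22 \right)},106 \right)} + p} = \sqrt{\sqrt{2} \sqrt{22} + 176490} = \sqrt{2 \sqrt{11} + 176490} = \sqrt{176490 + 2 \sqrt{11}}$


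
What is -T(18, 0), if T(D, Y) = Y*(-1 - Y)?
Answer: 0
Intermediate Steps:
-T(18, 0) = -(-1)*0*(1 + 0) = -(-1)*0 = -1*0 = 0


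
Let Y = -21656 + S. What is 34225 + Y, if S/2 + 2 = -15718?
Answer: -18871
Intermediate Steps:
S = -31440 (S = -4 + 2*(-15718) = -4 - 31436 = -31440)
Y = -53096 (Y = -21656 - 31440 = -53096)
34225 + Y = 34225 - 53096 = -18871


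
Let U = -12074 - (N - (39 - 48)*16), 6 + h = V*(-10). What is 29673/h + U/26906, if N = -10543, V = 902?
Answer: -203375072/60713389 ≈ -3.3498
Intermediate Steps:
h = -9026 (h = -6 + 902*(-10) = -6 - 9020 = -9026)
U = -1675 (U = -12074 - (-10543 - (39 - 48)*16) = -12074 - (-10543 - (-9)*16) = -12074 - (-10543 - 1*(-144)) = -12074 - (-10543 + 144) = -12074 - 1*(-10399) = -12074 + 10399 = -1675)
29673/h + U/26906 = 29673/(-9026) - 1675/26906 = 29673*(-1/9026) - 1675*1/26906 = -29673/9026 - 1675/26906 = -203375072/60713389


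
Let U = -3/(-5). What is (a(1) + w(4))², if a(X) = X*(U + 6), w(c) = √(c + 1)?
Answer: 1214/25 + 66*√5/5 ≈ 78.076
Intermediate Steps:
U = ⅗ (U = -3*(-⅕) = ⅗ ≈ 0.60000)
w(c) = √(1 + c)
a(X) = 33*X/5 (a(X) = X*(⅗ + 6) = X*(33/5) = 33*X/5)
(a(1) + w(4))² = ((33/5)*1 + √(1 + 4))² = (33/5 + √5)²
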